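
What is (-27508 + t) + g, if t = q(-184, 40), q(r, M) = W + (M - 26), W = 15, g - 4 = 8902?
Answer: -18573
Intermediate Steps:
g = 8906 (g = 4 + 8902 = 8906)
q(r, M) = -11 + M (q(r, M) = 15 + (M - 26) = 15 + (-26 + M) = -11 + M)
t = 29 (t = -11 + 40 = 29)
(-27508 + t) + g = (-27508 + 29) + 8906 = -27479 + 8906 = -18573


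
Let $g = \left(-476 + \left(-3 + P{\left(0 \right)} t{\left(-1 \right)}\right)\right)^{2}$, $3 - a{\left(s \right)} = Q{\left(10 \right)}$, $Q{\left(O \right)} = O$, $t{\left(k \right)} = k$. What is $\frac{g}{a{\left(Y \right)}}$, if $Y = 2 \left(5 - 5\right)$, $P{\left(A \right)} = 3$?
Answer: $- \frac{232324}{7} \approx -33189.0$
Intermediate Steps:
$Y = 0$ ($Y = 2 \cdot 0 = 0$)
$a{\left(s \right)} = -7$ ($a{\left(s \right)} = 3 - 10 = -7$)
$g = 232324$ ($g = \left(-476 + \left(-3 + 3 \left(-1\right)\right)\right)^{2} = \left(-476 - 6\right)^{2} = \left(-482\right)^{2} = 232324$)
$\frac{g}{a{\left(Y \right)}} = \frac{232324}{-7} = 232324 \left(- \frac{1}{7}\right) = - \frac{232324}{7}$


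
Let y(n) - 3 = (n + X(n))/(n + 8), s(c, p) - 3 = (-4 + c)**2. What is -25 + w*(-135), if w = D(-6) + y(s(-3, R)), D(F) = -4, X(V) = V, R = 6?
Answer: -124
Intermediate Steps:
s(c, p) = 3 + (-4 + c)**2
y(n) = 3 + 2*n/(8 + n) (y(n) = 3 + (n + n)/(n + 8) = 3 + (2*n)/(8 + n) = 3 + 2*n/(8 + n))
w = 11/15 (w = -4 + (24 + 5*(3 + (-4 - 3)**2))/(8 + (3 + (-4 - 3)**2)) = -4 + (24 + 5*(3 + (-7)**2))/(8 + (3 + (-7)**2)) = -4 + (24 + 5*(3 + 49))/(8 + (3 + 49)) = -4 + (24 + 5*52)/(8 + 52) = -4 + (24 + 260)/60 = -4 + (1/60)*284 = -4 + 71/15 = 11/15 ≈ 0.73333)
-25 + w*(-135) = -25 + (11/15)*(-135) = -25 - 99 = -124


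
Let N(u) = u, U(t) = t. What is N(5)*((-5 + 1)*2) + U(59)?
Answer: 19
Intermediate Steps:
N(5)*((-5 + 1)*2) + U(59) = 5*((-5 + 1)*2) + 59 = 5*(-4*2) + 59 = 5*(-8) + 59 = -40 + 59 = 19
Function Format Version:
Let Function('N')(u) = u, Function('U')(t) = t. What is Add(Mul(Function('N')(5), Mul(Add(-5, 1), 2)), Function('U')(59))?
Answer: 19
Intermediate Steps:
Add(Mul(Function('N')(5), Mul(Add(-5, 1), 2)), Function('U')(59)) = Add(Mul(5, Mul(Add(-5, 1), 2)), 59) = Add(Mul(5, Mul(-4, 2)), 59) = Add(Mul(5, -8), 59) = Add(-40, 59) = 19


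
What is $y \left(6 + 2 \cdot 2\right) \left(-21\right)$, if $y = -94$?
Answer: $19740$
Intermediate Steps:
$y \left(6 + 2 \cdot 2\right) \left(-21\right) = - 94 \left(6 + 2 \cdot 2\right) \left(-21\right) = - 94 \left(6 + 4\right) \left(-21\right) = \left(-94\right) 10 \left(-21\right) = \left(-940\right) \left(-21\right) = 19740$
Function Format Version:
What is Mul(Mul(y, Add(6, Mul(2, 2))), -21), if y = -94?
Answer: 19740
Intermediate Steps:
Mul(Mul(y, Add(6, Mul(2, 2))), -21) = Mul(Mul(-94, Add(6, Mul(2, 2))), -21) = Mul(Mul(-94, Add(6, 4)), -21) = Mul(Mul(-94, 10), -21) = Mul(-940, -21) = 19740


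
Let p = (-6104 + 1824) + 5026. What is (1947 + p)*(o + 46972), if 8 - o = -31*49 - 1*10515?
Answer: 158924702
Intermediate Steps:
p = 746 (p = -4280 + 5026 = 746)
o = 12042 (o = 8 - (-31*49 - 1*10515) = 8 - (-1519 - 10515) = 8 - 1*(-12034) = 8 + 12034 = 12042)
(1947 + p)*(o + 46972) = (1947 + 746)*(12042 + 46972) = 2693*59014 = 158924702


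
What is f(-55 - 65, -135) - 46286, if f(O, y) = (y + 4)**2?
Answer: -29125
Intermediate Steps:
f(O, y) = (4 + y)**2
f(-55 - 65, -135) - 46286 = (4 - 135)**2 - 46286 = (-131)**2 - 46286 = 17161 - 46286 = -29125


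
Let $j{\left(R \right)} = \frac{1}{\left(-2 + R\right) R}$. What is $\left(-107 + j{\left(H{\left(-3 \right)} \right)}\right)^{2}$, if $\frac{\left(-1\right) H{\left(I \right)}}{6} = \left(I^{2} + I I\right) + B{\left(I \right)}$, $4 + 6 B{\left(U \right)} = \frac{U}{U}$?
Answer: $\frac{1445150196736}{126225225} \approx 11449.0$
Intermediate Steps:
$B{\left(U \right)} = - \frac{1}{2}$ ($B{\left(U \right)} = - \frac{2}{3} + \frac{U \frac{1}{U}}{6} = - \frac{2}{3} + \frac{1}{6} \cdot 1 = - \frac{2}{3} + \frac{1}{6} = - \frac{1}{2}$)
$H{\left(I \right)} = 3 - 12 I^{2}$ ($H{\left(I \right)} = - 6 \left(\left(I^{2} + I I\right) - \frac{1}{2}\right) = - 6 \left(\left(I^{2} + I^{2}\right) - \frac{1}{2}\right) = - 6 \left(2 I^{2} - \frac{1}{2}\right) = - 6 \left(- \frac{1}{2} + 2 I^{2}\right) = 3 - 12 I^{2}$)
$j{\left(R \right)} = \frac{1}{R \left(-2 + R\right)}$
$\left(-107 + j{\left(H{\left(-3 \right)} \right)}\right)^{2} = \left(-107 + \frac{1}{\left(3 - 12 \left(-3\right)^{2}\right) \left(-2 + \left(3 - 12 \left(-3\right)^{2}\right)\right)}\right)^{2} = \left(-107 + \frac{1}{\left(3 - 108\right) \left(-2 + \left(3 - 108\right)\right)}\right)^{2} = \left(-107 + \frac{1}{\left(-105\right) \left(-2 - 105\right)}\right)^{2} = \left(-107 - \frac{1}{105 \left(-107\right)}\right)^{2} = \left(-107 - - \frac{1}{11235}\right)^{2} = \left(-107 + \frac{1}{11235}\right)^{2} = \left(- \frac{1202144}{11235}\right)^{2} = \frac{1445150196736}{126225225}$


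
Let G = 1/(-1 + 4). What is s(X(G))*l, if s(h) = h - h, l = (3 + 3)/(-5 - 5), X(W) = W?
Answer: 0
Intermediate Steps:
G = ⅓ (G = 1/3 = ⅓ ≈ 0.33333)
l = -⅗ (l = 6/(-10) = 6*(-⅒) = -⅗ ≈ -0.60000)
s(h) = 0
s(X(G))*l = 0*(-⅗) = 0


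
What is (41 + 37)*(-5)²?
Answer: 1950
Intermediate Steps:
(41 + 37)*(-5)² = 78*25 = 1950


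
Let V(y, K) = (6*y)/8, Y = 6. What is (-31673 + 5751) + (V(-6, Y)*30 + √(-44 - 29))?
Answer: -26057 + I*√73 ≈ -26057.0 + 8.544*I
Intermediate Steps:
V(y, K) = 3*y/4 (V(y, K) = (6*y)*(⅛) = 3*y/4)
(-31673 + 5751) + (V(-6, Y)*30 + √(-44 - 29)) = (-31673 + 5751) + (((¾)*(-6))*30 + √(-44 - 29)) = -25922 + (-9/2*30 + √(-73)) = -25922 + (-135 + I*√73) = -26057 + I*√73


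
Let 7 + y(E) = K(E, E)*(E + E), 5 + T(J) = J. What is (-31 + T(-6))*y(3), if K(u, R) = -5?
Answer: 1554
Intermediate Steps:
T(J) = -5 + J
y(E) = -7 - 10*E (y(E) = -7 - 5*(E + E) = -7 - 10*E)
(-31 + T(-6))*y(3) = (-31 + (-5 - 6))*(-7 - 10*3) = (-31 - 11)*(-7 - 30) = -42*(-37) = 1554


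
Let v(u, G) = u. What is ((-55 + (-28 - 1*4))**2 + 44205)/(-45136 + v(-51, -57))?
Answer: -51774/45187 ≈ -1.1458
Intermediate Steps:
((-55 + (-28 - 1*4))**2 + 44205)/(-45136 + v(-51, -57)) = ((-55 + (-28 - 1*4))**2 + 44205)/(-45136 - 51) = ((-55 + (-28 - 4))**2 + 44205)/(-45187) = ((-55 - 32)**2 + 44205)*(-1/45187) = ((-87)**2 + 44205)*(-1/45187) = (7569 + 44205)*(-1/45187) = 51774*(-1/45187) = -51774/45187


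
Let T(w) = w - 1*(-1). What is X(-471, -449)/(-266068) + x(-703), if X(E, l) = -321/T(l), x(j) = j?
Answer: -83796520513/119198464 ≈ -703.00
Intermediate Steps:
T(w) = 1 + w (T(w) = w + 1 = 1 + w)
X(E, l) = -321/(1 + l)
X(-471, -449)/(-266068) + x(-703) = -321/(1 - 449)/(-266068) - 703 = -321/(-448)*(-1/266068) - 703 = -321*(-1/448)*(-1/266068) - 703 = (321/448)*(-1/266068) - 703 = -321/119198464 - 703 = -83796520513/119198464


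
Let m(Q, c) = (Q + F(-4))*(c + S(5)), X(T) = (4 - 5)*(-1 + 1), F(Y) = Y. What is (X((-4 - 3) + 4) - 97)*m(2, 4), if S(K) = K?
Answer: 1746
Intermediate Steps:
X(T) = 0 (X(T) = -1*0 = 0)
m(Q, c) = (-4 + Q)*(5 + c) (m(Q, c) = (Q - 4)*(c + 5) = (-4 + Q)*(5 + c))
(X((-4 - 3) + 4) - 97)*m(2, 4) = (0 - 97)*(-20 - 4*4 + 5*2 + 2*4) = -97*(-20 - 16 + 10 + 8) = -97*(-18) = 1746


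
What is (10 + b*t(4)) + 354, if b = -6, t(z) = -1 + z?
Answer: 346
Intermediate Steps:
(10 + b*t(4)) + 354 = (10 - 6*(-1 + 4)) + 354 = (10 - 6*3) + 354 = (10 - 18) + 354 = -8 + 354 = 346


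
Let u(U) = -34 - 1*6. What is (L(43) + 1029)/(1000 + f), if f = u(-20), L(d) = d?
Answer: 67/60 ≈ 1.1167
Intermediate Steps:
u(U) = -40 (u(U) = -34 - 6 = -40)
f = -40
(L(43) + 1029)/(1000 + f) = (43 + 1029)/(1000 - 40) = 1072/960 = 1072*(1/960) = 67/60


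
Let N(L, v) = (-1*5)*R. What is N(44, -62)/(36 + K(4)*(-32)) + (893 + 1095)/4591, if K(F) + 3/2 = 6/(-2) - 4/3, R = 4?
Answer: 263131/766697 ≈ 0.34320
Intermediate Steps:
K(F) = -35/6 (K(F) = -3/2 + (6/(-2) - 4/3) = -3/2 + (6*(-½) - 4*⅓) = -3/2 + (-3 - 4/3) = -3/2 - 13/3 = -35/6)
N(L, v) = -20 (N(L, v) = -1*5*4 = -5*4 = -20)
N(44, -62)/(36 + K(4)*(-32)) + (893 + 1095)/4591 = -20/(36 - 35/6*(-32)) + (893 + 1095)/4591 = -20/(36 + 560/3) + 1988*(1/4591) = -20/668/3 + 1988/4591 = -20*3/668 + 1988/4591 = -15/167 + 1988/4591 = 263131/766697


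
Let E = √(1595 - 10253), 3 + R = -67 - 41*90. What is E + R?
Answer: -3760 + 3*I*√962 ≈ -3760.0 + 93.048*I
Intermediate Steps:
R = -3760 (R = -3 + (-67 - 41*90) = -3 + (-67 - 3690) = -3 - 3757 = -3760)
E = 3*I*√962 (E = √(-8658) = 3*I*√962 ≈ 93.048*I)
E + R = 3*I*√962 - 3760 = -3760 + 3*I*√962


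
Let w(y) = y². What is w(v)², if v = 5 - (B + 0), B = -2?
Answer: 2401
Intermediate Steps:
v = 7 (v = 5 - (-2 + 0) = 5 - 1*(-2) = 5 + 2 = 7)
w(v)² = (7²)² = 49² = 2401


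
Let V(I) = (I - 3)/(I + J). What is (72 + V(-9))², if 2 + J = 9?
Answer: 6084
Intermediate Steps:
J = 7 (J = -2 + 9 = 7)
V(I) = (-3 + I)/(7 + I) (V(I) = (I - 3)/(I + 7) = (-3 + I)/(7 + I))
(72 + V(-9))² = (72 + (-3 - 9)/(7 - 9))² = (72 - 12/(-2))² = (72 - ½*(-12))² = (72 + 6)² = 78² = 6084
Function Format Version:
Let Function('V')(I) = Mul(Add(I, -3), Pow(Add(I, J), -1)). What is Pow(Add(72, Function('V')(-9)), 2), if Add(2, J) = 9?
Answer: 6084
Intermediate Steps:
J = 7 (J = Add(-2, 9) = 7)
Function('V')(I) = Mul(Pow(Add(7, I), -1), Add(-3, I)) (Function('V')(I) = Mul(Add(I, -3), Pow(Add(I, 7), -1)) = Mul(Add(-3, I), Pow(Add(7, I), -1)) = Mul(Pow(Add(7, I), -1), Add(-3, I)))
Pow(Add(72, Function('V')(-9)), 2) = Pow(Add(72, Mul(Pow(Add(7, -9), -1), Add(-3, -9))), 2) = Pow(Add(72, Mul(Pow(-2, -1), -12)), 2) = Pow(Add(72, Mul(Rational(-1, 2), -12)), 2) = Pow(Add(72, 6), 2) = Pow(78, 2) = 6084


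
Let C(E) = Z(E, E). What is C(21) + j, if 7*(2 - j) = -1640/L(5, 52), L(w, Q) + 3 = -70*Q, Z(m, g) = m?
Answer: 584883/25501 ≈ 22.936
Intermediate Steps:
L(w, Q) = -3 - 70*Q
C(E) = E
j = 49362/25501 (j = 2 - (-1640)/(7*(-3 - 70*52)) = 2 - (-1640)/(7*(-3 - 3640)) = 2 - (-1640)/(7*(-3643)) = 2 - (-1640)*(-1)/(7*3643) = 2 - ⅐*1640/3643 = 2 - 1640/25501 = 49362/25501 ≈ 1.9357)
C(21) + j = 21 + 49362/25501 = 584883/25501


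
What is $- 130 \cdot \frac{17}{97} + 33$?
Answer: $\frac{991}{97} \approx 10.216$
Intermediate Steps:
$- 130 \cdot \frac{17}{97} + 33 = - 130 \cdot 17 \cdot \frac{1}{97} + 33 = \left(-130\right) \frac{17}{97} + 33 = - \frac{2210}{97} + 33 = \frac{991}{97}$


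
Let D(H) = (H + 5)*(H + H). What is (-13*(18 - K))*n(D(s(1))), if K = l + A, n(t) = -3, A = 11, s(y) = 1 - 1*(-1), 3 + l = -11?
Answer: 819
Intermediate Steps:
l = -14 (l = -3 - 11 = -14)
s(y) = 2 (s(y) = 1 + 1 = 2)
D(H) = 2*H*(5 + H) (D(H) = (5 + H)*(2*H) = 2*H*(5 + H))
K = -3 (K = -14 + 11 = -3)
(-13*(18 - K))*n(D(s(1))) = -13*(18 - 1*(-3))*(-3) = -13*(18 + 3)*(-3) = -13*21*(-3) = -273*(-3) = 819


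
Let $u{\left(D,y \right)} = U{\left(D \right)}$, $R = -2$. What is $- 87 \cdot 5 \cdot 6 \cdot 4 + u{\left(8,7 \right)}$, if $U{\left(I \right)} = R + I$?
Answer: $-10434$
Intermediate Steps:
$U{\left(I \right)} = -2 + I$
$u{\left(D,y \right)} = -2 + D$
$- 87 \cdot 5 \cdot 6 \cdot 4 + u{\left(8,7 \right)} = - 87 \cdot 5 \cdot 6 \cdot 4 + \left(-2 + 8\right) = - 87 \cdot 30 \cdot 4 + 6 = \left(-87\right) 120 + 6 = -10440 + 6 = -10434$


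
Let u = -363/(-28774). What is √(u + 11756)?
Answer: √9733309246418/28774 ≈ 108.43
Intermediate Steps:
u = 363/28774 (u = -363*(-1/28774) = 363/28774 ≈ 0.012616)
√(u + 11756) = √(363/28774 + 11756) = √(338267507/28774) = √9733309246418/28774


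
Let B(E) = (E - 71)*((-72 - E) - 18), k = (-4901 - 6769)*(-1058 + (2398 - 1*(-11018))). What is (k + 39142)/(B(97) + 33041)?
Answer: -144178718/28179 ≈ -5116.5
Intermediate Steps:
k = -144217860 (k = -11670*(-1058 + (2398 + 11018)) = -11670*(-1058 + 13416) = -11670*12358 = -144217860)
B(E) = (-90 - E)*(-71 + E) (B(E) = (-71 + E)*(-90 - E) = (-90 - E)*(-71 + E))
(k + 39142)/(B(97) + 33041) = (-144217860 + 39142)/((6390 - 1*97² - 19*97) + 33041) = -144178718/((6390 - 1*9409 - 1843) + 33041) = -144178718/((6390 - 9409 - 1843) + 33041) = -144178718/(-4862 + 33041) = -144178718/28179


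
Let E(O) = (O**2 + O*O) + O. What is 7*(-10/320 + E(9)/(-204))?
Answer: -3311/544 ≈ -6.0864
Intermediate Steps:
E(O) = O + 2*O**2 (E(O) = (O**2 + O**2) + O = 2*O**2 + O = O + 2*O**2)
7*(-10/320 + E(9)/(-204)) = 7*(-10/320 + (9*(1 + 2*9))/(-204)) = 7*(-10*1/320 + (9*(1 + 18))*(-1/204)) = 7*(-1/32 + (9*19)*(-1/204)) = 7*(-1/32 + 171*(-1/204)) = 7*(-1/32 - 57/68) = 7*(-473/544) = -3311/544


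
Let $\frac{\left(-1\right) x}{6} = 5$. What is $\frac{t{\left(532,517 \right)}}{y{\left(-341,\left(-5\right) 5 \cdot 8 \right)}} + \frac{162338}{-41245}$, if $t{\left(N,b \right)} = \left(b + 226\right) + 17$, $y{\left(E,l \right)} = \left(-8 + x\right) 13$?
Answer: $- \frac{2935294}{536185} \approx -5.4744$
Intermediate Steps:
$x = -30$ ($x = \left(-6\right) 5 = -30$)
$y{\left(E,l \right)} = -494$ ($y{\left(E,l \right)} = \left(-8 - 30\right) 13 = \left(-38\right) 13 = -494$)
$t{\left(N,b \right)} = 243 + b$ ($t{\left(N,b \right)} = \left(226 + b\right) + 17 = 243 + b$)
$\frac{t{\left(532,517 \right)}}{y{\left(-341,\left(-5\right) 5 \cdot 8 \right)}} + \frac{162338}{-41245} = \frac{243 + 517}{-494} + \frac{162338}{-41245} = 760 \left(- \frac{1}{494}\right) + 162338 \left(- \frac{1}{41245}\right) = - \frac{20}{13} - \frac{162338}{41245} = - \frac{2935294}{536185}$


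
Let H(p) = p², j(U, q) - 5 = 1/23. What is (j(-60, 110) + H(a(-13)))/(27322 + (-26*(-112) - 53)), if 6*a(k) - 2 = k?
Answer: 6959/24989868 ≈ 0.00027847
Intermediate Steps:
j(U, q) = 116/23 (j(U, q) = 5 + 1/23 = 116/23)
a(k) = ⅓ + k/6
(j(-60, 110) + H(a(-13)))/(27322 + (-26*(-112) - 53)) = (116/23 + (⅓ + (⅙)*(-13))²)/(27322 + (-26*(-112) - 53)) = (116/23 + (⅓ - 13/6)²)/(27322 + (2912 - 53)) = (116/23 + (-11/6)²)/(27322 + 2859) = (116/23 + 121/36)/30181 = (6959/828)*(1/30181) = 6959/24989868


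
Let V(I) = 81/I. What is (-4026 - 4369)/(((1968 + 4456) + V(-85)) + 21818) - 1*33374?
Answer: -80114633461/2400489 ≈ -33374.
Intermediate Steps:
(-4026 - 4369)/(((1968 + 4456) + V(-85)) + 21818) - 1*33374 = (-4026 - 4369)/(((1968 + 4456) + 81/(-85)) + 21818) - 1*33374 = -8395/((6424 + 81*(-1/85)) + 21818) - 33374 = -8395/((6424 - 81/85) + 21818) - 33374 = -8395/(545959/85 + 21818) - 33374 = -8395/2400489/85 - 33374 = -8395*85/2400489 - 33374 = -713575/2400489 - 33374 = -80114633461/2400489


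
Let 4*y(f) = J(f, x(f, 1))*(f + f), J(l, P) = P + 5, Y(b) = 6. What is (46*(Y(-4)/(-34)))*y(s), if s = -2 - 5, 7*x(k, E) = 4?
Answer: 2691/17 ≈ 158.29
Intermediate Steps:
x(k, E) = 4/7 (x(k, E) = (⅐)*4 = 4/7)
s = -7
J(l, P) = 5 + P
y(f) = 39*f/14 (y(f) = ((5 + 4/7)*(f + f))/4 = (39*(2*f)/7)/4 = (78*f/7)/4 = 39*f/14)
(46*(Y(-4)/(-34)))*y(s) = (46*(6/(-34)))*((39/14)*(-7)) = (46*(6*(-1/34)))*(-39/2) = (46*(-3/17))*(-39/2) = -138/17*(-39/2) = 2691/17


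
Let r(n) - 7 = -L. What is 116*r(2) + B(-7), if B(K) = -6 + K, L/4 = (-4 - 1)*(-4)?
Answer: -8481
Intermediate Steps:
L = 80 (L = 4*((-4 - 1)*(-4)) = 4*(-5*(-4)) = 4*20 = 80)
r(n) = -73 (r(n) = 7 - 1*80 = 7 - 80 = -73)
116*r(2) + B(-7) = 116*(-73) + (-6 - 7) = -8468 - 13 = -8481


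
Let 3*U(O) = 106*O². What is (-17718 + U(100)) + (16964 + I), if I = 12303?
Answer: 1094647/3 ≈ 3.6488e+5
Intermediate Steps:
U(O) = 106*O²/3 (U(O) = (106*O²)/3 = 106*O²/3)
(-17718 + U(100)) + (16964 + I) = (-17718 + (106/3)*100²) + (16964 + 12303) = (-17718 + (106/3)*10000) + 29267 = (-17718 + 1060000/3) + 29267 = 1006846/3 + 29267 = 1094647/3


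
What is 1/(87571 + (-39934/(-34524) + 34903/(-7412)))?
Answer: 63972972/5601949880921 ≈ 1.1420e-5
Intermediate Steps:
1/(87571 + (-39934/(-34524) + 34903/(-7412))) = 1/(87571 + (-39934*(-1/34524) + 34903*(-1/7412))) = 1/(87571 + (19967/17262 - 34903/7412)) = 1/(87571 - 227250091/63972972) = 1/(5601949880921/63972972) = 63972972/5601949880921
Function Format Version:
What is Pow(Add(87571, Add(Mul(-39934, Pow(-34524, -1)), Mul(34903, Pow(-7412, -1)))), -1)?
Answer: Rational(63972972, 5601949880921) ≈ 1.1420e-5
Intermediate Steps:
Pow(Add(87571, Add(Mul(-39934, Pow(-34524, -1)), Mul(34903, Pow(-7412, -1)))), -1) = Pow(Add(87571, Add(Mul(-39934, Rational(-1, 34524)), Mul(34903, Rational(-1, 7412)))), -1) = Pow(Add(87571, Add(Rational(19967, 17262), Rational(-34903, 7412))), -1) = Pow(Add(87571, Rational(-227250091, 63972972)), -1) = Pow(Rational(5601949880921, 63972972), -1) = Rational(63972972, 5601949880921)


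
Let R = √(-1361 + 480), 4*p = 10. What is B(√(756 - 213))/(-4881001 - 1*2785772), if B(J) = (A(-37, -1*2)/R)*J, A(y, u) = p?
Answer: 5*I*√478383/13508854026 ≈ 2.56e-7*I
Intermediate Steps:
p = 5/2 (p = (¼)*10 = 5/2 ≈ 2.5000)
A(y, u) = 5/2
R = I*√881 (R = √(-881) = I*√881 ≈ 29.682*I)
B(J) = -5*I*J*√881/1762 (B(J) = (5/(2*((I*√881))))*J = (5*(-I*√881/881)/2)*J = (-5*I*√881/1762)*J = -5*I*J*√881/1762)
B(√(756 - 213))/(-4881001 - 1*2785772) = (-5*I*√(756 - 213)*√881/1762)/(-4881001 - 1*2785772) = (-5*I*√543*√881/1762)/(-4881001 - 2785772) = -5*I*√478383/1762/(-7666773) = -5*I*√478383/1762*(-1/7666773) = 5*I*√478383/13508854026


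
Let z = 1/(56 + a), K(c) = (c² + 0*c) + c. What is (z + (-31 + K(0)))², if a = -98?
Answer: 1697809/1764 ≈ 962.48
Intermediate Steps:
K(c) = c + c² (K(c) = (c² + 0) + c = c² + c = c + c²)
z = -1/42 (z = 1/(56 - 98) = 1/(-42) = -1/42 ≈ -0.023810)
(z + (-31 + K(0)))² = (-1/42 + (-31 + 0*(1 + 0)))² = (-1/42 + (-31 + 0*1))² = (-1/42 + (-31 + 0))² = (-1/42 - 31)² = (-1303/42)² = 1697809/1764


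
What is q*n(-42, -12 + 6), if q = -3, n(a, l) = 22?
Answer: -66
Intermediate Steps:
q*n(-42, -12 + 6) = -3*22 = -66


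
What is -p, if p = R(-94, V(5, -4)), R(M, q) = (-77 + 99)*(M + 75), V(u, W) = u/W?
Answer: 418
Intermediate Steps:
R(M, q) = 1650 + 22*M (R(M, q) = 22*(75 + M) = 1650 + 22*M)
p = -418 (p = 1650 + 22*(-94) = 1650 - 2068 = -418)
-p = -1*(-418) = 418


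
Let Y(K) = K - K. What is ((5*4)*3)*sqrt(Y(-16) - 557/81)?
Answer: 20*I*sqrt(557)/3 ≈ 157.34*I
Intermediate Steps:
Y(K) = 0
((5*4)*3)*sqrt(Y(-16) - 557/81) = ((5*4)*3)*sqrt(0 - 557/81) = (20*3)*sqrt(0 - 557*1/81) = 60*sqrt(0 - 557/81) = 60*sqrt(-557/81) = 60*(I*sqrt(557)/9) = 20*I*sqrt(557)/3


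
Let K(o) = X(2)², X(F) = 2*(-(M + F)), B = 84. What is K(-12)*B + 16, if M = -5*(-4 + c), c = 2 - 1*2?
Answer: 162640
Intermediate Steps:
c = 0 (c = 2 - 2 = 0)
M = 20 (M = -5*(-4 + 0) = -5*(-4) = 20)
X(F) = -40 - 2*F (X(F) = 2*(-(20 + F)) = 2*(-20 - F) = -40 - 2*F)
K(o) = 1936 (K(o) = (-40 - 2*2)² = (-40 - 4)² = (-44)² = 1936)
K(-12)*B + 16 = 1936*84 + 16 = 162624 + 16 = 162640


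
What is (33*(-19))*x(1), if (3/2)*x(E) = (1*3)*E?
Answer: -1254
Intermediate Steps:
x(E) = 2*E (x(E) = 2*((1*3)*E)/3 = 2*(3*E)/3 = 2*E)
(33*(-19))*x(1) = (33*(-19))*(2*1) = -627*2 = -1254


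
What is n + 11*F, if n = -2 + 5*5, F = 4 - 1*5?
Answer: 12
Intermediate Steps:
F = -1 (F = 4 - 5 = -1)
n = 23 (n = -2 + 25 = 23)
n + 11*F = 23 + 11*(-1) = 23 - 11 = 12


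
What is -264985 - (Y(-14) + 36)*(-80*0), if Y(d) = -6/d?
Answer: -264985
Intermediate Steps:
-264985 - (Y(-14) + 36)*(-80*0) = -264985 - (-6/(-14) + 36)*(-80*0) = -264985 - (-6*(-1/14) + 36)*0 = -264985 - (3/7 + 36)*0 = -264985 - 255*0/7 = -264985 - 1*0 = -264985 + 0 = -264985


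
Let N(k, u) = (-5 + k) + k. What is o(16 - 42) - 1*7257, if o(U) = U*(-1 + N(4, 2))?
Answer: -7309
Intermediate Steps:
N(k, u) = -5 + 2*k
o(U) = 2*U (o(U) = U*(-1 + (-5 + 2*4)) = U*(-1 + (-5 + 8)) = U*(-1 + 3) = U*2 = 2*U)
o(16 - 42) - 1*7257 = 2*(16 - 42) - 1*7257 = 2*(-26) - 7257 = -52 - 7257 = -7309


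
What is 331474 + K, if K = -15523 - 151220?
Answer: 164731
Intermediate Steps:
K = -166743
331474 + K = 331474 - 166743 = 164731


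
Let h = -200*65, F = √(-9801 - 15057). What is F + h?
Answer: -13000 + 3*I*√2762 ≈ -13000.0 + 157.66*I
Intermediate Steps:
F = 3*I*√2762 (F = √(-24858) = 3*I*√2762 ≈ 157.66*I)
h = -13000
F + h = 3*I*√2762 - 13000 = -13000 + 3*I*√2762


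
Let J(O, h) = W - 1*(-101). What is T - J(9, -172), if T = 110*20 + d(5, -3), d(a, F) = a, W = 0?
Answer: 2104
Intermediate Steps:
J(O, h) = 101 (J(O, h) = 0 - 1*(-101) = 0 + 101 = 101)
T = 2205 (T = 110*20 + 5 = 2200 + 5 = 2205)
T - J(9, -172) = 2205 - 1*101 = 2205 - 101 = 2104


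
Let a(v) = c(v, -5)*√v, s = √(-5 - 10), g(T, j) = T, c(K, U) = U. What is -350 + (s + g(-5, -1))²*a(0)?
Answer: -350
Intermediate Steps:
s = I*√15 (s = √(-15) = I*√15 ≈ 3.873*I)
a(v) = -5*√v
-350 + (s + g(-5, -1))²*a(0) = -350 + (I*√15 - 5)²*(-5*√0) = -350 + (-5 + I*√15)²*(-5*0) = -350 + (-5 + I*√15)²*0 = -350 + 0 = -350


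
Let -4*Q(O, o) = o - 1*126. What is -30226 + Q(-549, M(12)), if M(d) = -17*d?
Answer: -60287/2 ≈ -30144.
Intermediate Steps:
Q(O, o) = 63/2 - o/4 (Q(O, o) = -(o - 1*126)/4 = -(o - 126)/4 = -(-126 + o)/4 = 63/2 - o/4)
-30226 + Q(-549, M(12)) = -30226 + (63/2 - (-17)*12/4) = -30226 + (63/2 - 1/4*(-204)) = -30226 + (63/2 + 51) = -30226 + 165/2 = -60287/2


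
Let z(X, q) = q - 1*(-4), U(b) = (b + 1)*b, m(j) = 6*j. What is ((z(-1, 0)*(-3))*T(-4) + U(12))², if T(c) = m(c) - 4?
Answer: 242064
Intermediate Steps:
T(c) = -4 + 6*c (T(c) = 6*c - 4 = -4 + 6*c)
U(b) = b*(1 + b) (U(b) = (1 + b)*b = b*(1 + b))
z(X, q) = 4 + q (z(X, q) = q + 4 = 4 + q)
((z(-1, 0)*(-3))*T(-4) + U(12))² = (((4 + 0)*(-3))*(-4 + 6*(-4)) + 12*(1 + 12))² = ((4*(-3))*(-4 - 24) + 12*13)² = (-12*(-28) + 156)² = (336 + 156)² = 492² = 242064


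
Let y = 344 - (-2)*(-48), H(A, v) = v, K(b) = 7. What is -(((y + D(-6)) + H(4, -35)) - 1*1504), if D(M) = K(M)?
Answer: 1284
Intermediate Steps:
D(M) = 7
y = 248 (y = 344 - 1*96 = 344 - 96 = 248)
-(((y + D(-6)) + H(4, -35)) - 1*1504) = -(((248 + 7) - 35) - 1*1504) = -((255 - 35) - 1504) = -(220 - 1504) = -1*(-1284) = 1284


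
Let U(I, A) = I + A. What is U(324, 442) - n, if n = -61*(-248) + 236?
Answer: -14598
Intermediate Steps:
n = 15364 (n = 15128 + 236 = 15364)
U(I, A) = A + I
U(324, 442) - n = (442 + 324) - 1*15364 = 766 - 15364 = -14598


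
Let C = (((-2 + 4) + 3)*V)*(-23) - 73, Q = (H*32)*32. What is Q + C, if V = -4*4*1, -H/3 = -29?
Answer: 90855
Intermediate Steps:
H = 87 (H = -3*(-29) = 87)
Q = 89088 (Q = (87*32)*32 = 2784*32 = 89088)
V = -16 (V = -16*1 = -16)
C = 1767 (C = (((-2 + 4) + 3)*(-16))*(-23) - 73 = ((2 + 3)*(-16))*(-23) - 73 = (5*(-16))*(-23) - 73 = -80*(-23) - 73 = 1840 - 73 = 1767)
Q + C = 89088 + 1767 = 90855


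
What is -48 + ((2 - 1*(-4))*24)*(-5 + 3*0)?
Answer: -768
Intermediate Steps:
-48 + ((2 - 1*(-4))*24)*(-5 + 3*0) = -48 + ((2 + 4)*24)*(-5 + 0) = -48 + (6*24)*(-5) = -48 + 144*(-5) = -48 - 720 = -768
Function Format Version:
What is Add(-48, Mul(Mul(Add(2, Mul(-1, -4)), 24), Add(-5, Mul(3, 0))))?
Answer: -768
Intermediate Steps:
Add(-48, Mul(Mul(Add(2, Mul(-1, -4)), 24), Add(-5, Mul(3, 0)))) = Add(-48, Mul(Mul(Add(2, 4), 24), Add(-5, 0))) = Add(-48, Mul(Mul(6, 24), -5)) = Add(-48, Mul(144, -5)) = Add(-48, -720) = -768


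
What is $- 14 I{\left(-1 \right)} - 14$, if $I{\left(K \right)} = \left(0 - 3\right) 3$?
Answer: $112$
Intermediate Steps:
$I{\left(K \right)} = -9$ ($I{\left(K \right)} = \left(-3\right) 3 = -9$)
$- 14 I{\left(-1 \right)} - 14 = \left(-14\right) \left(-9\right) - 14 = 126 - 14 = 112$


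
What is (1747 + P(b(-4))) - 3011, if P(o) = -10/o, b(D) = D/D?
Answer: -1274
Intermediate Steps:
b(D) = 1
(1747 + P(b(-4))) - 3011 = (1747 - 10/1) - 3011 = (1747 - 10*1) - 3011 = (1747 - 10) - 3011 = 1737 - 3011 = -1274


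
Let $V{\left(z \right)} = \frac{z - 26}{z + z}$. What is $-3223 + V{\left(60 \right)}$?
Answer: $- \frac{193363}{60} \approx -3222.7$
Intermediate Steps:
$V{\left(z \right)} = \frac{-26 + z}{2 z}$
$-3223 + V{\left(60 \right)} = -3223 + \frac{-26 + 60}{2 \cdot 60} = -3223 + \frac{1}{2} \cdot \frac{1}{60} \cdot 34 = -3223 + \frac{17}{60} = - \frac{193363}{60}$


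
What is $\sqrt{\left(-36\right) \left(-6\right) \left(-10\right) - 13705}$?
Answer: $i \sqrt{15865} \approx 125.96 i$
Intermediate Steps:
$\sqrt{\left(-36\right) \left(-6\right) \left(-10\right) - 13705} = \sqrt{216 \left(-10\right) - 13705} = \sqrt{-2160 - 13705} = \sqrt{-15865} = i \sqrt{15865}$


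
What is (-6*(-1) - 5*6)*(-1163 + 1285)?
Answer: -2928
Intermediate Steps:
(-6*(-1) - 5*6)*(-1163 + 1285) = (6 - 30)*122 = -24*122 = -2928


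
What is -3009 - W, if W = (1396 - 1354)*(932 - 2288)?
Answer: 53943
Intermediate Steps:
W = -56952 (W = 42*(-1356) = -56952)
-3009 - W = -3009 - 1*(-56952) = -3009 + 56952 = 53943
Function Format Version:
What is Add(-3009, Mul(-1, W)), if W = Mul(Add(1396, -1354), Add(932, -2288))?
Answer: 53943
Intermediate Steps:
W = -56952 (W = Mul(42, -1356) = -56952)
Add(-3009, Mul(-1, W)) = Add(-3009, Mul(-1, -56952)) = Add(-3009, 56952) = 53943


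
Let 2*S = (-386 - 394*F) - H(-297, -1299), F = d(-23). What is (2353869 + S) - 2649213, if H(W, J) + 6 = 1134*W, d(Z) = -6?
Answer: -125953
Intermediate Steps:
H(W, J) = -6 + 1134*W
F = -6
S = 169391 (S = ((-386 - 394*(-6)) - (-6 + 1134*(-297)))/2 = ((-386 + 2364) - (-6 - 336798))/2 = (1978 - 1*(-336804))/2 = (1978 + 336804)/2 = (½)*338782 = 169391)
(2353869 + S) - 2649213 = (2353869 + 169391) - 2649213 = 2523260 - 2649213 = -125953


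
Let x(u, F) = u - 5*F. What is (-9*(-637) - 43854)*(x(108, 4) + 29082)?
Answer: -1111989570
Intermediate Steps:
(-9*(-637) - 43854)*(x(108, 4) + 29082) = (-9*(-637) - 43854)*((108 - 5*4) + 29082) = (5733 - 43854)*((108 - 20) + 29082) = -38121*(88 + 29082) = -38121*29170 = -1111989570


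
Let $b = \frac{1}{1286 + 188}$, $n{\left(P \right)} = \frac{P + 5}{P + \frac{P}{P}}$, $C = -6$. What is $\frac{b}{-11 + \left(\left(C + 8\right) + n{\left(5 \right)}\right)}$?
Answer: $- \frac{3}{32428} \approx -9.2513 \cdot 10^{-5}$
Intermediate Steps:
$n{\left(P \right)} = \frac{5 + P}{1 + P}$ ($n{\left(P \right)} = \frac{5 + P}{P + 1} = \frac{5 + P}{1 + P}$)
$b = \frac{1}{1474} \approx 0.00067843$
$\frac{b}{-11 + \left(\left(C + 8\right) + n{\left(5 \right)}\right)} = \frac{1}{-11 + \left(\left(-6 + 8\right) + \frac{5 + 5}{1 + 5}\right)} \frac{1}{1474} = \frac{1}{-11 + \left(2 + \frac{1}{6} \cdot 10\right)} \frac{1}{1474} = \frac{1}{-11 + \left(2 + \frac{5}{3}\right)} \frac{1}{1474} = \frac{1}{-11 + \frac{11}{3}} \cdot \frac{1}{1474} = \frac{1}{- \frac{22}{3}} \cdot \frac{1}{1474} = \left(- \frac{3}{22}\right) \frac{1}{1474} = - \frac{3}{32428}$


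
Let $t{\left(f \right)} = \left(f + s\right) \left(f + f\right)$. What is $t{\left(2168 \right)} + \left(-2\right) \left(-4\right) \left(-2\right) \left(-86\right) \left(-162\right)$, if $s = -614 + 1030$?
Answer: $10981312$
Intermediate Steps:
$s = 416$
$t{\left(f \right)} = 2 f \left(416 + f\right)$ ($t{\left(f \right)} = \left(f + 416\right) \left(f + f\right) = \left(416 + f\right) 2 f = 2 f \left(416 + f\right)$)
$t{\left(2168 \right)} + \left(-2\right) \left(-4\right) \left(-2\right) \left(-86\right) \left(-162\right) = 2 \cdot 2168 \left(416 + 2168\right) + \left(-2\right) \left(-4\right) \left(-2\right) \left(-86\right) \left(-162\right) = 2 \cdot 2168 \cdot 2584 + 8 \left(-2\right) \left(-86\right) \left(-162\right) = 11204224 + \left(-16\right) \left(-86\right) \left(-162\right) = 11204224 + 1376 \left(-162\right) = 11204224 - 222912 = 10981312$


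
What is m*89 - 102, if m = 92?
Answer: 8086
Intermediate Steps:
m*89 - 102 = 92*89 - 102 = 8188 - 102 = 8086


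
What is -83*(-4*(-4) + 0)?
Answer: -1328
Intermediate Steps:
-83*(-4*(-4) + 0) = -83*(16 + 0) = -83*16 = -1328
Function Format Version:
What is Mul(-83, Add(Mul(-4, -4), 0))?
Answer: -1328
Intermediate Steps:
Mul(-83, Add(Mul(-4, -4), 0)) = Mul(-83, Add(16, 0)) = Mul(-83, 16) = -1328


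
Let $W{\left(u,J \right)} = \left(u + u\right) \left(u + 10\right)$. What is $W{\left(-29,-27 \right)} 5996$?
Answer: $6607592$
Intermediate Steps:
$W{\left(u,J \right)} = 2 u \left(10 + u\right)$
$W{\left(-29,-27 \right)} 5996 = 2 \left(-29\right) \left(10 - 29\right) 5996 = 2 \left(-29\right) \left(-19\right) 5996 = 1102 \cdot 5996 = 6607592$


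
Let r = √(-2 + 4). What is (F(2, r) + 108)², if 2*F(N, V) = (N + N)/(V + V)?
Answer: (216 + √2)²/4 ≈ 11817.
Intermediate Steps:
r = √2 ≈ 1.4142
F(N, V) = N/(2*V) (F(N, V) = ((N + N)/(V + V))/2 = ((2*N)/((2*V)))/2 = ((2*N)*(1/(2*V)))/2 = (N/V)/2 = N/(2*V))
(F(2, r) + 108)² = ((½)*2/√2 + 108)² = ((½)*2*(√2/2) + 108)² = (√2/2 + 108)² = (108 + √2/2)²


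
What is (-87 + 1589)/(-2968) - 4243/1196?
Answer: -899351/221858 ≈ -4.0537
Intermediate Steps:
(-87 + 1589)/(-2968) - 4243/1196 = 1502*(-1/2968) - 4243*1/1196 = -751/1484 - 4243/1196 = -899351/221858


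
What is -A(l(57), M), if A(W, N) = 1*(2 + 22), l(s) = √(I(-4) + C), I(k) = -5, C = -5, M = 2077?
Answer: -24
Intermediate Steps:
l(s) = I*√10 (l(s) = √(-5 - 5) = √(-10) = I*√10)
A(W, N) = 24 (A(W, N) = 1*24 = 24)
-A(l(57), M) = -1*24 = -24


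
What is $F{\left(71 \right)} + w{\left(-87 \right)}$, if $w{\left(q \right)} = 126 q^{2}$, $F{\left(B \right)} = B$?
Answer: $953765$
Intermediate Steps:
$F{\left(71 \right)} + w{\left(-87 \right)} = 71 + 126 \left(-87\right)^{2} = 71 + 126 \cdot 7569 = 71 + 953694 = 953765$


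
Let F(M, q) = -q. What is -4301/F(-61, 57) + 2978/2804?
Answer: 6114875/79914 ≈ 76.518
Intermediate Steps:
-4301/F(-61, 57) + 2978/2804 = -4301/((-1*57)) + 2978/2804 = -4301/(-57) + 2978*(1/2804) = -4301*(-1/57) + 1489/1402 = 4301/57 + 1489/1402 = 6114875/79914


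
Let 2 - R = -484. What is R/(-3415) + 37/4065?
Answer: -369847/2776395 ≈ -0.13321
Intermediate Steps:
R = 486 (R = 2 - 1*(-484) = 2 + 484 = 486)
R/(-3415) + 37/4065 = 486/(-3415) + 37/4065 = 486*(-1/3415) + 37*(1/4065) = -486/3415 + 37/4065 = -369847/2776395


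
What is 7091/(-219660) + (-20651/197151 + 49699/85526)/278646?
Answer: -99150558964750121/3071578790119574385 ≈ -0.032280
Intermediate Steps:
7091/(-219660) + (-20651/197151 + 49699/85526)/278646 = 7091*(-1/219660) + (-20651*1/197151 + 49699*(1/85526))*(1/278646) = -1013/31380 + (-20651/197151 + 49699/85526)*(1/278646) = -1013/31380 + (8032010123/16861536426)*(1/278646) = -1013/31380 + 8032010123/4698399678959196 = -99150558964750121/3071578790119574385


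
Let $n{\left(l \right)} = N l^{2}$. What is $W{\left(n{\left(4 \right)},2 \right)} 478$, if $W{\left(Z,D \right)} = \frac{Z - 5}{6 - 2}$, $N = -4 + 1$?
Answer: $- \frac{12667}{2} \approx -6333.5$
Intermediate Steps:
$N = -3$
$n{\left(l \right)} = - 3 l^{2}$
$W{\left(Z,D \right)} = - \frac{5}{4} + \frac{Z}{4}$ ($W{\left(Z,D \right)} = \frac{-5 + Z}{4} = \left(-5 + Z\right) \frac{1}{4} = - \frac{5}{4} + \frac{Z}{4}$)
$W{\left(n{\left(4 \right)},2 \right)} 478 = \left(- \frac{5}{4} + \frac{\left(-3\right) 4^{2}}{4}\right) 478 = \left(- \frac{5}{4} + \frac{\left(-3\right) 16}{4}\right) 478 = \left(- \frac{5}{4} + \frac{1}{4} \left(-48\right)\right) 478 = \left(- \frac{5}{4} - 12\right) 478 = \left(- \frac{53}{4}\right) 478 = - \frac{12667}{2}$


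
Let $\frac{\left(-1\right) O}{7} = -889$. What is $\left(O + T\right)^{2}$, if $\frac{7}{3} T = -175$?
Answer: $37797904$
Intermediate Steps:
$T = -75$ ($T = \frac{3}{7} \left(-175\right) = -75$)
$O = 6223$ ($O = \left(-7\right) \left(-889\right) = 6223$)
$\left(O + T\right)^{2} = \left(6223 - 75\right)^{2} = 6148^{2} = 37797904$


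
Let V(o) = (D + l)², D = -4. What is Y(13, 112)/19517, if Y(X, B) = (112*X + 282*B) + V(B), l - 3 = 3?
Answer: 33044/19517 ≈ 1.6931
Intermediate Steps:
l = 6 (l = 3 + 3 = 6)
V(o) = 4 (V(o) = (-4 + 6)² = 2² = 4)
Y(X, B) = 4 + 112*X + 282*B (Y(X, B) = (112*X + 282*B) + 4 = 4 + 112*X + 282*B)
Y(13, 112)/19517 = (4 + 112*13 + 282*112)/19517 = (4 + 1456 + 31584)*(1/19517) = 33044*(1/19517) = 33044/19517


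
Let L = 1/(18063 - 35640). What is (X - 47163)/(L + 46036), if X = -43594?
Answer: -1595235789/809174771 ≈ -1.9714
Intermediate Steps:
L = -1/17577 (L = 1/(-17577) = -1/17577 ≈ -5.6893e-5)
(X - 47163)/(L + 46036) = (-43594 - 47163)/(-1/17577 + 46036) = -90757/809174771/17577 = -90757*17577/809174771 = -1595235789/809174771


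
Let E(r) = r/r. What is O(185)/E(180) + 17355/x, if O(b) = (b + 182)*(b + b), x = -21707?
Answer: 2947576175/21707 ≈ 1.3579e+5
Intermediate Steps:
E(r) = 1
O(b) = 2*b*(182 + b) (O(b) = (182 + b)*(2*b) = 2*b*(182 + b))
O(185)/E(180) + 17355/x = (2*185*(182 + 185))/1 + 17355/(-21707) = (2*185*367)*1 + 17355*(-1/21707) = 135790*1 - 17355/21707 = 135790 - 17355/21707 = 2947576175/21707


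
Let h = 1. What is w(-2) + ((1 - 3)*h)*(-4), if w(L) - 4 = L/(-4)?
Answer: 25/2 ≈ 12.500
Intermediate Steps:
w(L) = 4 - L/4 (w(L) = 4 + L/(-4) = 4 + L*(-1/4) = 4 - L/4)
w(-2) + ((1 - 3)*h)*(-4) = (4 - 1/4*(-2)) + ((1 - 3)*1)*(-4) = (4 + 1/2) - 2*1*(-4) = 9/2 - 2*(-4) = 9/2 + 8 = 25/2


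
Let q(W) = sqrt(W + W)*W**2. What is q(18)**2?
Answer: 3779136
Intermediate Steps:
q(W) = sqrt(2)*W**(5/2) (q(W) = sqrt(2*W)*W**2 = (sqrt(2)*sqrt(W))*W**2 = sqrt(2)*W**(5/2))
q(18)**2 = (sqrt(2)*18**(5/2))**2 = (sqrt(2)*(972*sqrt(2)))**2 = 1944**2 = 3779136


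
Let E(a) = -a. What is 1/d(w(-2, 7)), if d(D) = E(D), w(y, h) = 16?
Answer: -1/16 ≈ -0.062500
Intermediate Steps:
d(D) = -D
1/d(w(-2, 7)) = 1/(-1*16) = 1/(-16) = -1/16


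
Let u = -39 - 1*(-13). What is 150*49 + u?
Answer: 7324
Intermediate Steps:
u = -26 (u = -39 + 13 = -26)
150*49 + u = 150*49 - 26 = 7350 - 26 = 7324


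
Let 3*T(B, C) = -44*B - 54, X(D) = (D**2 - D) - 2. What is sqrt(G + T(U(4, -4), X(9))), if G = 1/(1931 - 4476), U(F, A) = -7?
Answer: sqrt(4935470145)/7635 ≈ 9.2014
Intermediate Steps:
G = -1/2545 (G = 1/(-2545) = -1/2545 ≈ -0.00039293)
X(D) = -2 + D**2 - D
T(B, C) = -18 - 44*B/3 (T(B, C) = (-44*B - 54)/3 = (-54 - 44*B)/3 = -18 - 44*B/3)
sqrt(G + T(U(4, -4), X(9))) = sqrt(-1/2545 + (-18 - 44/3*(-7))) = sqrt(-1/2545 + (-18 + 308/3)) = sqrt(-1/2545 + 254/3) = sqrt(646427/7635) = sqrt(4935470145)/7635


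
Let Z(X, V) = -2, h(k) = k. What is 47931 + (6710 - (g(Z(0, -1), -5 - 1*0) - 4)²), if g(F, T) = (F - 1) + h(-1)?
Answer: 54577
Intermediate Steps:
g(F, T) = -2 + F (g(F, T) = (F - 1) - 1 = (-1 + F) - 1 = -2 + F)
47931 + (6710 - (g(Z(0, -1), -5 - 1*0) - 4)²) = 47931 + (6710 - ((-2 - 2) - 4)²) = 47931 + (6710 - (-4 - 4)²) = 47931 + (6710 - 1*(-8)²) = 47931 + (6710 - 1*64) = 47931 + (6710 - 64) = 47931 + 6646 = 54577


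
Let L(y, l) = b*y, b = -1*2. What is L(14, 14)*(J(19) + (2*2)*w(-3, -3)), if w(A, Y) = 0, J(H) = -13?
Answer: 364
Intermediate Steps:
b = -2
L(y, l) = -2*y
L(14, 14)*(J(19) + (2*2)*w(-3, -3)) = (-2*14)*(-13 + (2*2)*0) = -28*(-13 + 4*0) = -28*(-13 + 0) = -28*(-13) = 364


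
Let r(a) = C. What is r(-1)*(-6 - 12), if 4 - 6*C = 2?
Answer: -6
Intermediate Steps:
C = 1/3 (C = 2/3 - 1/6*2 = 2/3 - 1/3 = 1/3 ≈ 0.33333)
r(a) = 1/3
r(-1)*(-6 - 12) = (-6 - 12)/3 = (1/3)*(-18) = -6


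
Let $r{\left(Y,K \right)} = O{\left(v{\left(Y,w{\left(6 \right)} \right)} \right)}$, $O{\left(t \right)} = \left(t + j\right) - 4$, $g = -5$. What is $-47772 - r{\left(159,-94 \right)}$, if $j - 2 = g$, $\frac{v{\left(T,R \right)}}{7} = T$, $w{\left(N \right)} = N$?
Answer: $-48878$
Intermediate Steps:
$v{\left(T,R \right)} = 7 T$
$j = -3$ ($j = 2 - 5 = -3$)
$O{\left(t \right)} = -7 + t$ ($O{\left(t \right)} = \left(t - 3\right) - 4 = \left(-3 + t\right) - 4 = -7 + t$)
$r{\left(Y,K \right)} = -7 + 7 Y$
$-47772 - r{\left(159,-94 \right)} = -47772 - \left(-7 + 7 \cdot 159\right) = -47772 - \left(-7 + 1113\right) = -47772 - 1106 = -48878$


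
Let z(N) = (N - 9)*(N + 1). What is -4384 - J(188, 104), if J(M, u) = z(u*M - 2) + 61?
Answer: -382050536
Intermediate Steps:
z(N) = (1 + N)*(-9 + N) (z(N) = (-9 + N)*(1 + N) = (1 + N)*(-9 + N))
J(M, u) = 68 + (-2 + M*u)**2 - 8*M*u (J(M, u) = (-9 + (u*M - 2)**2 - 8*(u*M - 2)) + 61 = (-9 + (M*u - 2)**2 - 8*(M*u - 2)) + 61 = (-9 + (-2 + M*u)**2 - 8*(-2 + M*u)) + 61 = (-9 + (-2 + M*u)**2 + (16 - 8*M*u)) + 61 = (7 + (-2 + M*u)**2 - 8*M*u) + 61 = 68 + (-2 + M*u)**2 - 8*M*u)
-4384 - J(188, 104) = -4384 - (68 + (-2 + 188*104)**2 - 8*188*104) = -4384 - (68 + (-2 + 19552)**2 - 156416) = -4384 - (68 + 19550**2 - 156416) = -4384 - (68 + 382202500 - 156416) = -4384 - 1*382046152 = -4384 - 382046152 = -382050536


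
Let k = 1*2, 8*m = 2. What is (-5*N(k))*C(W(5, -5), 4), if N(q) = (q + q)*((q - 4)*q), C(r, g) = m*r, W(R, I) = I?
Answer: -100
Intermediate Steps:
m = ¼ (m = (⅛)*2 = ¼ ≈ 0.25000)
C(r, g) = r/4
k = 2
N(q) = 2*q²*(-4 + q) (N(q) = (2*q)*((-4 + q)*q) = (2*q)*(q*(-4 + q)) = 2*q²*(-4 + q))
(-5*N(k))*C(W(5, -5), 4) = (-10*2²*(-4 + 2))*((¼)*(-5)) = -10*4*(-2)*(-5/4) = -5*(-16)*(-5/4) = 80*(-5/4) = -100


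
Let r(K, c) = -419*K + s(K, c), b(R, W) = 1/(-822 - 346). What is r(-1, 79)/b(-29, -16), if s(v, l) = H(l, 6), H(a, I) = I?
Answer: -496400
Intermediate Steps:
s(v, l) = 6
b(R, W) = -1/1168 (b(R, W) = 1/(-1168) = -1/1168)
r(K, c) = 6 - 419*K (r(K, c) = -419*K + 6 = 6 - 419*K)
r(-1, 79)/b(-29, -16) = (6 - 419*(-1))/(-1/1168) = (6 + 419)*(-1168) = 425*(-1168) = -496400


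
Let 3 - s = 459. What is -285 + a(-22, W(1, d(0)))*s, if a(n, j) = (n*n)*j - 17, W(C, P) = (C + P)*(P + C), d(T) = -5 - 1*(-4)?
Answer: 7467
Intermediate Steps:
s = -456 (s = 3 - 1*459 = 3 - 459 = -456)
d(T) = -1 (d(T) = -5 + 4 = -1)
W(C, P) = (C + P)**2 (W(C, P) = (C + P)*(C + P) = (C + P)**2)
a(n, j) = -17 + j*n**2 (a(n, j) = n**2*j - 17 = j*n**2 - 17 = -17 + j*n**2)
-285 + a(-22, W(1, d(0)))*s = -285 + (-17 + (1 - 1)**2*(-22)**2)*(-456) = -285 + (-17 + 0**2*484)*(-456) = -285 + (-17 + 0*484)*(-456) = -285 + (-17 + 0)*(-456) = -285 - 17*(-456) = -285 + 7752 = 7467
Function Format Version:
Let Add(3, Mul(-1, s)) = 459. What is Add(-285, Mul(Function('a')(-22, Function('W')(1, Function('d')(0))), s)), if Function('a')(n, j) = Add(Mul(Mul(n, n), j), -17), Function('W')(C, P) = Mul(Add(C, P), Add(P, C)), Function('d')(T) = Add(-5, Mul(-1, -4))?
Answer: 7467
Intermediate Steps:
s = -456 (s = Add(3, Mul(-1, 459)) = Add(3, -459) = -456)
Function('d')(T) = -1 (Function('d')(T) = Add(-5, 4) = -1)
Function('W')(C, P) = Pow(Add(C, P), 2) (Function('W')(C, P) = Mul(Add(C, P), Add(C, P)) = Pow(Add(C, P), 2))
Function('a')(n, j) = Add(-17, Mul(j, Pow(n, 2))) (Function('a')(n, j) = Add(Mul(Pow(n, 2), j), -17) = Add(Mul(j, Pow(n, 2)), -17) = Add(-17, Mul(j, Pow(n, 2))))
Add(-285, Mul(Function('a')(-22, Function('W')(1, Function('d')(0))), s)) = Add(-285, Mul(Add(-17, Mul(Pow(Add(1, -1), 2), Pow(-22, 2))), -456)) = Add(-285, Mul(Add(-17, Mul(Pow(0, 2), 484)), -456)) = Add(-285, Mul(Add(-17, Mul(0, 484)), -456)) = Add(-285, Mul(Add(-17, 0), -456)) = Add(-285, Mul(-17, -456)) = Add(-285, 7752) = 7467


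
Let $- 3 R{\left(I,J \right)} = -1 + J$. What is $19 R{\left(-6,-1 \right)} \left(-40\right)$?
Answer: $- \frac{1520}{3} \approx -506.67$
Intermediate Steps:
$R{\left(I,J \right)} = \frac{1}{3} - \frac{J}{3}$ ($R{\left(I,J \right)} = - \frac{-1 + J}{3} = \frac{1}{3} - \frac{J}{3}$)
$19 R{\left(-6,-1 \right)} \left(-40\right) = 19 \left(\frac{1}{3} - - \frac{1}{3}\right) \left(-40\right) = 19 \left(\frac{1}{3} + \frac{1}{3}\right) \left(-40\right) = 19 \cdot \frac{2}{3} \left(-40\right) = \frac{38}{3} \left(-40\right) = - \frac{1520}{3}$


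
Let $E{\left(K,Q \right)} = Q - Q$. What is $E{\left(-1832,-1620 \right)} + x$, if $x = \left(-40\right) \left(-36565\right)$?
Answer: $1462600$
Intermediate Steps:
$E{\left(K,Q \right)} = 0$
$x = 1462600$
$E{\left(-1832,-1620 \right)} + x = 0 + 1462600 = 1462600$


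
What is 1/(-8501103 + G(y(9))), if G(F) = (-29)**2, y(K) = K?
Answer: -1/8500262 ≈ -1.1764e-7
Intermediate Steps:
G(F) = 841
1/(-8501103 + G(y(9))) = 1/(-8501103 + 841) = 1/(-8500262) = -1/8500262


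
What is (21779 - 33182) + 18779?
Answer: 7376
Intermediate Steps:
(21779 - 33182) + 18779 = -11403 + 18779 = 7376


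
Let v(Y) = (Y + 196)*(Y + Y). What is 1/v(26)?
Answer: 1/11544 ≈ 8.6625e-5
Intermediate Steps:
v(Y) = 2*Y*(196 + Y) (v(Y) = (196 + Y)*(2*Y) = 2*Y*(196 + Y))
1/v(26) = 1/(2*26*(196 + 26)) = 1/(2*26*222) = 1/11544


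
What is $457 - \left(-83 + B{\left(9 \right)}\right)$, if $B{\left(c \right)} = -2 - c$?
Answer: $551$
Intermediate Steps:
$457 - \left(-83 + B{\left(9 \right)}\right) = 457 - \left(-83 - 11\right) = 457 - -94 = 457 + 94 = 551$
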